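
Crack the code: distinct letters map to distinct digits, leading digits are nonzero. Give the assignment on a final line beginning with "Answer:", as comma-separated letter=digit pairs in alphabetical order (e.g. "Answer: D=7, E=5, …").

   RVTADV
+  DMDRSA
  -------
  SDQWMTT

Step 1. [col 1: V + A ≡ T (mod 10)] column 1 (V + A ≡ T (mod 10), carry-in 0) doesn't pin T yet; pick T=4 and continue ⇒ T=4.
Step 2. [col 1: V + A ≡ T (mod 10)] A=6 is one option consistent with column 1 (V + A ≡ T (mod 10), carry-in 0) — take it. So A=6.
Step 3. [col 1: V + A ≡ T (mod 10)] from column 1 (A=6, T=4, carry-in 0, digits 4,6 already taken and all letters distinct): V must equal 8 ⇒ V=8.
Step 4. [col 2: D + S ≡ T (mod 10)] several values work for S in column 2 (D + S ≡ T (mod 10), carry-in 1); try S=1. So S=1.
Step 5. [col 2: D + S ≡ T (mod 10)] column 2: given S=1, T=4, carry-in 1, and digits 1,4,6,8 already taken and all letters distinct, D+S≡T (mod 10) forces D=2, so D=2.
Step 6. [col 3: A + R ≡ M (mod 10)] no forcing yet in column 3 (carry-in 0); M=5 is free and consistent — try it. So M=5.
Step 7. [col 3: A + R ≡ M (mod 10)] column 3 reads A+R+carry(0)=M with A=6, M=5; with digits 1,2,4,5,6,8 already taken and all letters distinct, the only value for R is 9 ⇒ R=9.
Step 8. [col 4: T + D ≡ W (mod 10)] column 4: given T=4, D=2, carry-in 1, and digits 1,2,4,5,6,8,9 already taken and all letters distinct, T+D≡W (mod 10) forces W=7 ⇒ W=7.
Step 9. [col 5: V + M ≡ Q (mod 10)] in column 5 we have V+M≡Q with carry-in 0; given V=8, M=5 and digits 1,2,4,5,6,7,8,9 already taken and all letters distinct, that pins Q to 3. So Q=3.

Answer: A=6, D=2, M=5, Q=3, R=9, S=1, T=4, V=8, W=7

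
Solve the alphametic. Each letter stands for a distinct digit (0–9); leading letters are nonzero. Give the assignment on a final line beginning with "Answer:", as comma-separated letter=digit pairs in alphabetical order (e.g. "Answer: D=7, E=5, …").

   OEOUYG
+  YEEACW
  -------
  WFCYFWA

Step 1. [col 1: G + W ≡ A (mod 10)] column 1 (G + W ≡ A (mod 10), carry-in 0) doesn't pin A yet; pick A=3 and continue. So A=3.
Step 2. [col 1: G + W ≡ A (mod 10)] G=2 is one option consistent with column 1 (G + W ≡ A (mod 10), carry-in 0) — take it, so G=2.
Step 3. [col 1: G + W ≡ A (mod 10)] column 1 reads G+W+carry(0)=A with G=2, A=3; with digits 2,3 already taken and all letters distinct, the only value for W is 1. So W=1.
Step 4. [col 2: Y + C ≡ W (mod 10)] Y=4 is one option consistent with column 2 (Y + C ≡ W (mod 10), carry-in 0) — take it, so Y=4.
Step 5. [col 2: Y + C ≡ W (mod 10)] from column 2 (Y=4, W=1, carry-in 0, digits 1,2,3,4 already taken and all letters distinct): C must equal 7 ⇒ C=7.
Step 6. [col 3: U + A ≡ F (mod 10)] U=6 is one option consistent with column 3 (U + A ≡ F (mod 10), carry-in 1) — take it, so U=6.
Step 7. [col 3: U + A ≡ F (mod 10)] from column 3 (U=6, A=3, carry-in 1, digits 1,2,3,4,6,7 already taken and all letters distinct): F must equal 0. So F=0.
Step 8. [col 4: O + E ≡ Y (mod 10)] column 4 (O + E ≡ Y (mod 10), carry-in 1) doesn't pin O yet; pick O=5 and continue ⇒ O=5.
Step 9. [col 4: O + E ≡ Y (mod 10)] in column 4 we have O+E≡Y with carry-in 1; given O=5, Y=4 and digits 0,1,2,3,4,5,6,7 already taken and all letters distinct, that pins E to 8. So E=8.

Answer: A=3, C=7, E=8, F=0, G=2, O=5, U=6, W=1, Y=4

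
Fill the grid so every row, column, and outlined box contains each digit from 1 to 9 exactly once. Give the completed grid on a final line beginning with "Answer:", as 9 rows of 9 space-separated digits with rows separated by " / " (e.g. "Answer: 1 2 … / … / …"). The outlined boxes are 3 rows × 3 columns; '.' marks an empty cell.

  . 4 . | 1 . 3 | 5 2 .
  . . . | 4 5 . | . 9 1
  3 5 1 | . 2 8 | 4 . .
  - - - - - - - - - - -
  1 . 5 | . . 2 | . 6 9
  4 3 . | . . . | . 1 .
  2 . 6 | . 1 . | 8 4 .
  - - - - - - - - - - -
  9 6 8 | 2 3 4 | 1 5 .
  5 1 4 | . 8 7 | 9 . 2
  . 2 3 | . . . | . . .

Step 1. [r7c9∈{7}] only 7 remains possible at r7c9 ⇒ r7c9=7.
Step 2. [r3c4∈{6,7,9}] in row 3, 9 fits only at r3c4 ⇒ r3c4=9.
Step 3. [r2c6∈{6}] r2c6 has the single candidate 6. So r2c6=6.
Step 4. [r5c4∈{5,6,7,8}] r5c4 is the only open cell in row 5 admitting 8. So r5c4=8.
Step 5. [r1c5∈{7}] r1c5's peers cover all but 7. So r1c5=7.
Step 6. [r1c9∈{6,8}] box 3 places 8 nowhere but r1c9 ⇒ r1c9=8.
Step 7. [r9c7∈{6}] only 6 remains possible at r9c7 ⇒ r9c7=6.
Step 8. [r6c9∈{3,5}] 3 has one home in col 9: r6c9, so r6c9=3.
Step 9. [r4c7∈{7}] r4c7's peers cover all but 7. So r4c7=7.
Step 10. [r5c3∈{7,9}] r5c3 is the only open cell in row 5 admitting 7 ⇒ r5c3=7.
Step 11. [r2c1∈{7,8}] across col 1, 8 lands solely at r2c1 ⇒ r2c1=8.
Step 12. [r9c6∈{1,5,9}] in row 9, 1 fits only at r9c6, so r9c6=1.
Step 13. [r6c4∈{5,7}] row 6 places 7 nowhere but r6c4, so r6c4=7.
Step 14. [r6c6∈{5,9}] 5 has one home in row 6: r6c6, so r6c6=5.
Step 15. [r9c5∈{9}] r9c5 is down to just 9 ⇒ r9c5=9.
Step 16. [r5c5∈{6}] nothing but 6 survives at r5c5. So r5c5=6.
Step 17. [r9c8∈{8}] r9c8 is down to just 8 ⇒ r9c8=8.
Step 18. [r2c3∈{2}] r2c3 has the single candidate 2 ⇒ r2c3=2.
Step 19. [r9c9∈{4}] r9c9 is down to just 4. So r9c9=4.
Step 20. [r2c7∈{3}] r2c7 has the single candidate 3. So r2c7=3.
Step 21. [r3c8∈{7}] r3c8 is down to just 7, so r3c8=7.
Step 22. [r3c9∈{6}] r3c9 has the single candidate 6. So r3c9=6.
Step 23. [r5c6∈{9}] r5c6 has the single candidate 9, so r5c6=9.
Step 24. [r1c1∈{6}] r1c1 is down to just 6, so r1c1=6.
Step 25. [r2c2∈{7}] nothing but 7 survives at r2c2. So r2c2=7.
Step 26. [r4c2∈{8}] r4c2 is down to just 8. So r4c2=8.
Step 27. [r9c1∈{7}] only 7 remains possible at r9c1. So r9c1=7.
Step 28. [r9c4∈{5}] only 5 remains possible at r9c4. So r9c4=5.
Step 29. [r5c7∈{2}] nothing but 2 survives at r5c7, so r5c7=2.
Step 30. [r5c9∈{5}] nothing but 5 survives at r5c9, so r5c9=5.
Step 31. [r8c4∈{6}] nothing but 6 survives at r8c4 ⇒ r8c4=6.
Step 32. [r4c5∈{4}] r4c5 is down to just 4 ⇒ r4c5=4.
Step 33. [r4c4∈{3}] r4c4 is down to just 3. So r4c4=3.
Step 34. [r6c2∈{9}] nothing but 9 survives at r6c2. So r6c2=9.
Step 35. [r8c8∈{3}] nothing but 3 survives at r8c8. So r8c8=3.
Step 36. [r1c3∈{9}] only 9 remains possible at r1c3, so r1c3=9.

Answer: 6 4 9 1 7 3 5 2 8 / 8 7 2 4 5 6 3 9 1 / 3 5 1 9 2 8 4 7 6 / 1 8 5 3 4 2 7 6 9 / 4 3 7 8 6 9 2 1 5 / 2 9 6 7 1 5 8 4 3 / 9 6 8 2 3 4 1 5 7 / 5 1 4 6 8 7 9 3 2 / 7 2 3 5 9 1 6 8 4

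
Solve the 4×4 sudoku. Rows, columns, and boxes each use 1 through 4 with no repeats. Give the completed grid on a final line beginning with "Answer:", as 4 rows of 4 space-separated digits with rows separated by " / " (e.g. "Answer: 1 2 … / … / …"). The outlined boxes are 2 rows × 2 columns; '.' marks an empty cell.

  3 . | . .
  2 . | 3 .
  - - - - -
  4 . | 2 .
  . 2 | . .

Step 1. [r4c4∈{1,3,4}] r4c4 is the only open cell in row 4 admitting 3 ⇒ r4c4=3.
Step 2. [r3c4∈{1}] r3c4 has the single candidate 1. So r3c4=1.
Step 3. [r2c4∈{4}] r2c4 has the single candidate 4, so r2c4=4.
Step 4. [r1c3∈{1}] nothing but 1 survives at r1c3. So r1c3=1.
Step 5. [r3c2∈{3}] nothing but 3 survives at r3c2, so r3c2=3.
Step 6. [r1c4∈{2}] r1c4's peers cover all but 2. So r1c4=2.
Step 7. [r1c2∈{4}] nothing but 4 survives at r1c2 ⇒ r1c2=4.
Step 8. [r2c2∈{1}] r2c2 is down to just 1, so r2c2=1.
Step 9. [r4c3∈{4}] r4c3 is down to just 4. So r4c3=4.
Step 10. [r4c1∈{1}] r4c1 has the single candidate 1 ⇒ r4c1=1.

Answer: 3 4 1 2 / 2 1 3 4 / 4 3 2 1 / 1 2 4 3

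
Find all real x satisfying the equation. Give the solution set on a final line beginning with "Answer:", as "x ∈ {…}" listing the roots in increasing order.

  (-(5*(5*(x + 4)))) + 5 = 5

Step 1. [(-(5*(5*(x + 4)))) + 5 = 5] 5 comes off first (subtract 5), so sub: -(5*(5*(x + 4))) = 0.
Step 2. [-(5*(5*(x + 4))) = 0] LHS negated; negate both sides ⇒ neg: 5*(5*(x + 4)) = 0.
Step 3. [5*(5*(x + 4)) = 0] divide by the outer 5 ⇒ div: 5*(x + 4) = 0.
Step 4. [5*(x + 4) = 0] LHS = 5·(…); ÷5 both sides ⇒ div: x + 4 = 0.
Step 5. [x + 4 = 0] subtract 4: x sits inside (… + 4). So sub: x = -4.

Answer: x ∈ {-4}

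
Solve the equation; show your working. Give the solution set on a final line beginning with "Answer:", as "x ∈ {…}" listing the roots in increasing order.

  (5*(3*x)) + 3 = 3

Step 1. [(5*(3*x)) + 3 = 3] 3 comes off first (subtract 3) ⇒ sub: 5*(3*x) = 0.
Step 2. [5*(3*x) = 0] LHS = 5·(…); ÷5 both sides, so div: 3*x = 0.
Step 3. [3*x = 0] 3 out front; divide by 3, so div: x = 0.

Answer: x ∈ {0}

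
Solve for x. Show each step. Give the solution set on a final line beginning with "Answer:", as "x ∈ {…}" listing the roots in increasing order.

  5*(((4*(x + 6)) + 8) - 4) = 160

Step 1. [5*(((4*(x + 6)) + 8) - 4) = 160] divide by the outer 5 ⇒ div: ((4*(x + 6)) + 8) - 4 = 32.
Step 2. [((4*(x + 6)) + 8) - 4 = 32] -4 is outermost — add 4 both sides. So sub: (4*(x + 6)) + 8 = 36.
Step 3. [(4*(x + 6)) + 8 = 36] peel the +8: subtract 8 from each side. So sub: 4*(x + 6) = 28.
Step 4. [4*(x + 6) = 28] divide by the outer 4 ⇒ div: x + 6 = 7.
Step 5. [x + 6 = 7] peel the +6: subtract 6 from each side ⇒ sub: x = 1.

Answer: x ∈ {1}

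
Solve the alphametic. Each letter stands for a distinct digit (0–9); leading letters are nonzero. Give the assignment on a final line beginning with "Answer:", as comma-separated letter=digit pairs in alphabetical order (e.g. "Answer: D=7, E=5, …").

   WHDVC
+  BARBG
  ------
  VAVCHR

Step 1. [col 1: C + G ≡ R (mod 10)] several values work for C in column 1 (C + G ≡ R (mod 10), carry-in 0); try C=2 ⇒ C=2.
Step 2. [V] the sum has 6 digits but both addends have 5; that extra leading digit V is the final carry, namely 1, so V=1.
Step 3. [col 1: C + G ≡ R (mod 10)] several values work for R in column 1 (C + G ≡ R (mod 10), carry-in 0); try R=9. So R=9.
Step 4. [col 1: C + G ≡ R (mod 10)] column 1: given C=2, R=9, carry-in 0, and digits 1,2,9 already taken and all letters distinct, C+G≡R (mod 10) forces G=7, so G=7.
Step 5. [col 2: V + B ≡ H (mod 10)] no forcing yet in column 2 (carry-in 0); B=5 is free and consistent — try it, so B=5.
Step 6. [col 2: V + B ≡ H (mod 10)] column 2 reads V+B+carry(0)=H with V=1, B=5; with digits 1,2,5,7,9 already taken and all letters distinct, the only value for H is 6 ⇒ H=6.
Step 7. [col 3: D + R ≡ C (mod 10)] in column 3 we have D+R≡C with carry-in 0; given R=9, C=2 and digits 1,2,5,6,7,9 already taken and all letters distinct, that pins D to 3, so D=3.
Step 8. [col 4: H + A ≡ V (mod 10)] from column 4 (H=6, V=1, carry-in 1, digits 1,2,3,5,6,7,9 already taken and all letters distinct): A must equal 4, so A=4.
Step 9. [col 5: W + B ≡ A (mod 10)] column 5: given B=5, A=4, carry-in 1, and digits 1,2,3,4,5,6,7,9 already taken and all letters distinct, W+B≡A (mod 10) forces W=8, so W=8.

Answer: A=4, B=5, C=2, D=3, G=7, H=6, R=9, V=1, W=8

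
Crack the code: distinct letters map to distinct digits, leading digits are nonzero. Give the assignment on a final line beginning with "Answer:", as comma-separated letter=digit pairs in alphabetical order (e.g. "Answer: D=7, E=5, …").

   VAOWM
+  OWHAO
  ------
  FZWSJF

Step 1. [col 1: M + O ≡ F (mod 10)] no forcing yet in column 1 (carry-in 0); O=3 is free and consistent — try it ⇒ O=3.
Step 2. [col 1: M + O ≡ F (mod 10)] column 1 (M + O ≡ F (mod 10), carry-in 0) doesn't pin F yet; pick F=1 and continue ⇒ F=1.
Step 3. [col 1: M + O ≡ F (mod 10)] in column 1 we have M+O≡F with carry-in 0; given O=3, F=1 and digits 1,3 already taken and all letters distinct, that pins M to 8, so M=8.
Step 4. [col 2: W + A ≡ J (mod 10)] column 2 (W + A ≡ J (mod 10), carry-in 1) doesn't pin A yet; pick A=0 and continue ⇒ A=0.
Step 5. [col 2: W + A ≡ J (mod 10)] several values work for W in column 2 (W + A ≡ J (mod 10), carry-in 1); try W=5, so W=5.
Step 6. [col 2: W + A ≡ J (mod 10)] column 2: given W=5, A=0, carry-in 1, and digits 0,1,3,5,8 already taken and all letters distinct, W+A≡J (mod 10) forces J=6. So J=6.
Step 7. [col 3: O + H ≡ S (mod 10)] several values work for S in column 3 (O + H ≡ S (mod 10), carry-in 0); try S=7. So S=7.
Step 8. [col 3: O + H ≡ S (mod 10)] in column 3 we have O+H≡S with carry-in 0; given O=3, S=7 and digits 0,1,3,5,6,7,8 already taken and all letters distinct, that pins H to 4 ⇒ H=4.
Step 9. [col 5: V + O ≡ Z (mod 10)] from column 5 (O=3, carry-in 0, digits 0,1,3,4,5,6,7,8 already taken and all letters distinct): V must equal 9. So V=9.
Step 10. [col 5: V + O ≡ Z (mod 10)] column 5: given V=9, O=3, carry-in 0, and digits 0,1,3,4,5,6,7,8,9 already taken and all letters distinct, V+O≡Z (mod 10) forces Z=2 ⇒ Z=2.

Answer: A=0, F=1, H=4, J=6, M=8, O=3, S=7, V=9, W=5, Z=2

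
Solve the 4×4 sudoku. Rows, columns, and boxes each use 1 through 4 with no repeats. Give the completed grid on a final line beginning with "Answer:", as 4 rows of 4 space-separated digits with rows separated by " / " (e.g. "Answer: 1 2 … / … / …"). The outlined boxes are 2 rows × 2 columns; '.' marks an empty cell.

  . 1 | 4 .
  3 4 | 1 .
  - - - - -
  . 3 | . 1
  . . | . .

Step 1. [r4c2∈{2}] r4c2 has the single candidate 2. So r4c2=2.
Step 2. [r4c4∈{3,4}] col 4 places 4 nowhere but r4c4. So r4c4=4.
Step 3. [r1c1∈{2}] r1c1 is down to just 2. So r1c1=2.
Step 4. [r4c1∈{1}] r4c1 has the single candidate 1. So r4c1=1.
Step 5. [r3c3∈{2}] r3c3 is down to just 2 ⇒ r3c3=2.
Step 6. [r4c3∈{3}] r4c3's peers cover all but 3. So r4c3=3.
Step 7. [r2c4∈{2}] r2c4 has the single candidate 2 ⇒ r2c4=2.
Step 8. [r3c1∈{4}] r3c1 is down to just 4, so r3c1=4.
Step 9. [r1c4∈{3}] only 3 remains possible at r1c4 ⇒ r1c4=3.

Answer: 2 1 4 3 / 3 4 1 2 / 4 3 2 1 / 1 2 3 4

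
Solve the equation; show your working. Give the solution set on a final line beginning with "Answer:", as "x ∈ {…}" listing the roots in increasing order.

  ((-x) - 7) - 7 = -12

Step 1. [((-x) - 7) - 7 = -12] 7 comes off first (add 7). So sub: (-x) - 7 = -5.
Step 2. [(-x) - 7 = -5] -7 is outermost — add 7 both sides. So sub: -x = 2.
Step 3. [-x = 2] LHS negated; negate both sides, so neg: x = -2.

Answer: x ∈ {-2}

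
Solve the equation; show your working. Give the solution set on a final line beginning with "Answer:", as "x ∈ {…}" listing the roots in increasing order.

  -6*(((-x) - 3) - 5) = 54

Step 1. [-6*(((-x) - 3) - 5) = 54] LHS = -6·(…); ÷-6 both sides. So div: ((-x) - 3) - 5 = -9.
Step 2. [((-x) - 3) - 5 = -9] the outer -5 inverts by adding 5, so sub: (-x) - 3 = -4.
Step 3. [(-x) - 3 = -4] peel the -3: add 3 from each side. So sub: -x = -1.
Step 4. [-x = -1] flip signs both sides ⇒ neg: x = 1.

Answer: x ∈ {1}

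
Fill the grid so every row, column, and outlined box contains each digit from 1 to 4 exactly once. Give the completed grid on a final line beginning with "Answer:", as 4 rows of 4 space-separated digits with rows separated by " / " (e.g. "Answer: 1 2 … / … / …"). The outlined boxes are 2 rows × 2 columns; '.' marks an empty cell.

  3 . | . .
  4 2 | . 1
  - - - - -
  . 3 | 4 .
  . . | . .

Step 1. [r3c4∈{2}] r3c4 is down to just 2 ⇒ r3c4=2.
Step 2. [r4c3∈{1,3}] in col 3, 1 fits only at r4c3 ⇒ r4c3=1.
Step 3. [r4c1∈{2}] r4c1 is down to just 2. So r4c1=2.
Step 4. [r1c2∈{1}] nothing but 1 survives at r1c2, so r1c2=1.
Step 5. [r1c3∈{2}] only 2 remains possible at r1c3 ⇒ r1c3=2.
Step 6. [r4c2∈{4}] r4c2 is down to just 4 ⇒ r4c2=4.
Step 7. [r2c3∈{3}] r2c3's peers cover all but 3, so r2c3=3.
Step 8. [r1c4∈{4}] r1c4 is down to just 4, so r1c4=4.
Step 9. [r3c1∈{1}] only 1 remains possible at r3c1. So r3c1=1.
Step 10. [r4c4∈{3}] nothing but 3 survives at r4c4. So r4c4=3.

Answer: 3 1 2 4 / 4 2 3 1 / 1 3 4 2 / 2 4 1 3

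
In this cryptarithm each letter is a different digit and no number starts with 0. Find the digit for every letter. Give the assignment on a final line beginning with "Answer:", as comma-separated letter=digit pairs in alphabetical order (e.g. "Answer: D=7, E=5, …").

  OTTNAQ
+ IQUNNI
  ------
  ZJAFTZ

Step 1. [col 1: Q + I ≡ Z (mod 10)] several values work for Q in column 1 (Q + I ≡ Z (mod 10), carry-in 0); try Q=7, so Q=7.
Step 2. [col 1: Q + I ≡ Z (mod 10)] no forcing yet in column 1 (carry-in 0); Z=9 is free and consistent — try it ⇒ Z=9.
Step 3. [col 1: Q + I ≡ Z (mod 10)] from column 1 (Q=7, Z=9, carry-in 0, digits 7,9 already taken and all letters distinct): I must equal 2 ⇒ I=2.
Step 4. [col 2: A + N ≡ T (mod 10)] no forcing yet in column 2 (carry-in 0); A=8 is free and consistent — try it, so A=8.
Step 5. [col 2: A + N ≡ T (mod 10)] N=5 is one option consistent with column 2 (A + N ≡ T (mod 10), carry-in 0) — take it ⇒ N=5.
Step 6. [col 2: A + N ≡ T (mod 10)] column 2: given A=8, N=5, carry-in 0, and digits 2,5,7,8,9 already taken and all letters distinct, A+N≡T (mod 10) forces T=3. So T=3.
Step 7. [col 3: N + N ≡ F (mod 10)] column 3 reads N+N+carry(1)=F with N=5; with digits 2,3,5,7,8,9 already taken and all letters distinct, the only value for F is 1, so F=1.
Step 8. [col 4: T + U ≡ A (mod 10)] column 4: given T=3, A=8, carry-in 1, and digits 1,2,3,5,7,8,9 already taken and all letters distinct, T+U≡A (mod 10) forces U=4 ⇒ U=4.
Step 9. [col 5: T + Q ≡ J (mod 10)] column 5 reads T+Q+carry(0)=J with T=3, Q=7; with digits 1,2,3,4,5,7,8,9 already taken and all letters distinct, the only value for J is 0, so J=0.
Step 10. [col 6: O + I ≡ Z (mod 10)] column 6: given I=2, Z=9, carry-in 1, and digits 0,1,2,3,4,5,7,8,9 already taken and all letters distinct, O+I≡Z (mod 10) forces O=6, so O=6.

Answer: A=8, F=1, I=2, J=0, N=5, O=6, Q=7, T=3, U=4, Z=9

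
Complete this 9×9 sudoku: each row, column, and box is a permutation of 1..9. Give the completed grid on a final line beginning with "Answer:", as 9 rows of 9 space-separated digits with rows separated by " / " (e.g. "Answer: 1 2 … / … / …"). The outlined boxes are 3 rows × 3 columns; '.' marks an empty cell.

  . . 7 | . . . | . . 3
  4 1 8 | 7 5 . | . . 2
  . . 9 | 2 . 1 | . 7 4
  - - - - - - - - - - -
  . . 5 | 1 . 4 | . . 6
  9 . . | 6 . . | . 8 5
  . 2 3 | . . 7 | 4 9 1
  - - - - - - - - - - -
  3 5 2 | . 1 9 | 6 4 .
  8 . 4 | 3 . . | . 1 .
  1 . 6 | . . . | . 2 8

Step 1. [r1c2∈{6}] only 6 remains possible at r1c2, so r1c2=6.
Step 2. [r9c7∈{3,5,7,9}] in row 9, 3 fits only at r9c7 ⇒ r9c7=3.
Step 3. [r8c7∈{5,7,9}] in box 9, 5 fits only at r8c7 ⇒ r8c7=5.
Step 4. [r1c4∈{4,8,9}] in col 4, 9 fits only at r1c4 ⇒ r1c4=9.
Step 5. [r3c5∈{3,6,8}] in row 3, 6 fits only at r3c5. So r3c5=6.
Step 6. [r6c5∈{8}] r6c5's peers cover all but 8, so r6c5=8.
Step 7. [r4c1∈{7}] r4c1 has the single candidate 7 ⇒ r4c1=7.
Step 8. [r9c4∈{4,5}] col 4 places 4 nowhere but r9c4 ⇒ r9c4=4.
Step 9. [r4c5∈{2,3,9}] in row 4, 9 fits only at r4c5 ⇒ r4c5=9.
Step 10. [r9c2∈{7,9}] in row 9, 9 fits only at r9c2 ⇒ r9c2=9.
Step 11. [r5c5∈{2,3}] col 5 places 3 nowhere but r5c5, so r5c5=3.
Step 12. [r5c6∈{2}] r5c6's peers cover all but 2. So r5c6=2.
Step 13. [r8c2∈{7}] r8c2's peers cover all but 7. So r8c2=7.
Step 14. [r3c1∈{5}] r3c1 is down to just 5 ⇒ r3c1=5.
Step 15. [r3c7∈{8}] only 8 remains possible at r3c7 ⇒ r3c7=8.
Step 16. [r1c7∈{1}] r1c7 is down to just 1, so r1c7=1.
Step 17. [r1c5∈{4}] r1c5's peers cover all but 4. So r1c5=4.
Step 18. [r4c8∈{3}] only 3 remains possible at r4c8. So r4c8=3.
Step 19. [r2c7∈{9}] r2c7's peers cover all but 9, so r2c7=9.
Step 20. [r6c1∈{6}] nothing but 6 survives at r6c1, so r6c1=6.
Step 21. [r3c2∈{3}] only 3 remains possible at r3c2 ⇒ r3c2=3.
Step 22. [r6c4∈{5}] r6c4's peers cover all but 5. So r6c4=5.
Step 23. [r5c3∈{1}] r5c3 is down to just 1. So r5c3=1.
Step 24. [r5c7∈{7}] r5c7's peers cover all but 7 ⇒ r5c7=7.
Step 25. [r1c1∈{2}] r1c1's peers cover all but 2. So r1c1=2.
Step 26. [r8c6∈{6}] r8c6's peers cover all but 6, so r8c6=6.
Step 27. [r5c2∈{4}] r5c2 has the single candidate 4, so r5c2=4.
Step 28. [r7c4∈{8}] r7c4 has the single candidate 8. So r7c4=8.
Step 29. [r9c5∈{7}] r9c5's peers cover all but 7, so r9c5=7.
Step 30. [r4c7∈{2}] nothing but 2 survives at r4c7 ⇒ r4c7=2.
Step 31. [r1c6∈{8}] r1c6 is down to just 8 ⇒ r1c6=8.
Step 32. [r2c6∈{3}] r2c6's peers cover all but 3, so r2c6=3.
Step 33. [r8c5∈{2}] only 2 remains possible at r8c5. So r8c5=2.
Step 34. [r7c9∈{7}] r7c9's peers cover all but 7 ⇒ r7c9=7.
Step 35. [r1c8∈{5}] r1c8 has the single candidate 5 ⇒ r1c8=5.
Step 36. [r4c2∈{8}] only 8 remains possible at r4c2. So r4c2=8.
Step 37. [r2c8∈{6}] r2c8 has the single candidate 6, so r2c8=6.
Step 38. [r8c9∈{9}] only 9 remains possible at r8c9. So r8c9=9.
Step 39. [r9c6∈{5}] r9c6 is down to just 5. So r9c6=5.

Answer: 2 6 7 9 4 8 1 5 3 / 4 1 8 7 5 3 9 6 2 / 5 3 9 2 6 1 8 7 4 / 7 8 5 1 9 4 2 3 6 / 9 4 1 6 3 2 7 8 5 / 6 2 3 5 8 7 4 9 1 / 3 5 2 8 1 9 6 4 7 / 8 7 4 3 2 6 5 1 9 / 1 9 6 4 7 5 3 2 8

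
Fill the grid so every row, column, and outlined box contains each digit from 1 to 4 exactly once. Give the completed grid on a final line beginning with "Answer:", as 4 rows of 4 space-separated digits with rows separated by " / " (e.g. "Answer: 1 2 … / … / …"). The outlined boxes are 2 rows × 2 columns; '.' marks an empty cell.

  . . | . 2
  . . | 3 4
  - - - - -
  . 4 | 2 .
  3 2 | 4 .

Step 1. [r2c2∈{1}] r2c2 is down to just 1 ⇒ r2c2=1.
Step 2. [r3c1∈{1}] nothing but 1 survives at r3c1 ⇒ r3c1=1.
Step 3. [r1c1∈{4}] nothing but 4 survives at r1c1 ⇒ r1c1=4.
Step 4. [r1c2∈{3}] r1c2's peers cover all but 3, so r1c2=3.
Step 5. [r2c1∈{2}] only 2 remains possible at r2c1, so r2c1=2.
Step 6. [r3c4∈{3}] nothing but 3 survives at r3c4, so r3c4=3.
Step 7. [r1c3∈{1}] r1c3's peers cover all but 1. So r1c3=1.
Step 8. [r4c4∈{1}] r4c4 has the single candidate 1, so r4c4=1.

Answer: 4 3 1 2 / 2 1 3 4 / 1 4 2 3 / 3 2 4 1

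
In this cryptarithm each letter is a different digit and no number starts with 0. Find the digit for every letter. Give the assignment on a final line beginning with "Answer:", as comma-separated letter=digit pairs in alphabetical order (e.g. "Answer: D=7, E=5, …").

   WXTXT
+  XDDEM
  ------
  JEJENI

Step 1. [J] the sum has 6 digits but both addends have 5; that extra leading digit J is the final carry, namely 1. So J=1.
Step 2. [col 1: T + M ≡ I (mod 10)] no forcing yet in column 1 (carry-in 0); I=4 is free and consistent — try it. So I=4.
Step 3. [col 1: T + M ≡ I (mod 10)] no forcing yet in column 1 (carry-in 0); M=9 is free and consistent — try it ⇒ M=9.
Step 4. [col 1: T + M ≡ I (mod 10)] column 1: given M=9, I=4, carry-in 0, and digits 1,4,9 already taken and all letters distinct, T+M≡I (mod 10) forces T=5, so T=5.
Step 5. [col 2: X + E ≡ N (mod 10)] several values work for X in column 2 (X + E ≡ N (mod 10), carry-in 1); try X=3, so X=3.
Step 6. [col 2: X + E ≡ N (mod 10)] several values work for N in column 2 (X + E ≡ N (mod 10), carry-in 1); try N=6. So N=6.
Step 7. [col 2: X + E ≡ N (mod 10)] column 2 reads X+E+carry(1)=N with X=3, N=6; with digits 1,3,4,5,6,9 already taken and all letters distinct, the only value for E is 2 ⇒ E=2.
Step 8. [col 3: T + D ≡ E (mod 10)] column 3 reads T+D+carry(0)=E with T=5, E=2; with digits 1,2,3,4,5,6,9 already taken and all letters distinct, the only value for D is 7. So D=7.
Step 9. [col 5: W + X ≡ E (mod 10)] column 5: given X=3, E=2, carry-in 1, and digits 1,2,3,4,5,6,7,9 already taken and all letters distinct, W+X≡E (mod 10) forces W=8. So W=8.

Answer: D=7, E=2, I=4, J=1, M=9, N=6, T=5, W=8, X=3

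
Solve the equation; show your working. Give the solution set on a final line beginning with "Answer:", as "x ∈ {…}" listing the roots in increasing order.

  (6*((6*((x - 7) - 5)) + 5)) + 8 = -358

Step 1. [(6*((6*((x - 7) - 5)) + 5)) + 8 = -358] 8 comes off first (subtract 8) ⇒ sub: 6*((6*((x - 7) - 5)) + 5) = -366.
Step 2. [6*((6*((x - 7) - 5)) + 5) = -366] leading coefficient 6: divide by 6. So div: (6*((x - 7) - 5)) + 5 = -61.
Step 3. [(6*((x - 7) - 5)) + 5 = -61] the outer +5 inverts by subtracting 5, so sub: 6*((x - 7) - 5) = -66.
Step 4. [6*((x - 7) - 5) = -66] 6 out front; divide by 6 ⇒ div: (x - 7) - 5 = -11.
Step 5. [(x - 7) - 5 = -11] the outer -5 inverts by adding 5 ⇒ sub: x - 7 = -6.
Step 6. [x - 7 = -6] add 7: x sits inside (… - 7). So sub: x = 1.

Answer: x ∈ {1}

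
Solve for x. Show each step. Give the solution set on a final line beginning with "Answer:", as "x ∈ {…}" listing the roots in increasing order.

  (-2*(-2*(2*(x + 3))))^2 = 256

Step 1. [(-2*(-2*(2*(x + 3))))^2 = 256] √ both sides: 256 ≥ 0 gives two branches, so sqrt: -2*(-2*(2*(x + 3))) = 16 or -16.
Step 2. [-2*(-2*(2*(x + 3))) = 16 or -16] divide by the outer -2 ⇒ div: -2*(2*(x + 3)) = -8 or 8.
Step 3. [-2*(2*(x + 3)) = -8 or 8] LHS = -2·(…); ÷-2 both sides ⇒ div: 2*(x + 3) = 4 or -4.
Step 4. [2*(x + 3) = 4 or -4] leading coefficient 2: divide by 2 ⇒ div: x + 3 = 2 or -2.
Step 5. [x + 3 = 2 or -2] subtract 3: x sits inside (… + 3) ⇒ sub: x = -1 or -5.

Answer: x ∈ {-5, -1}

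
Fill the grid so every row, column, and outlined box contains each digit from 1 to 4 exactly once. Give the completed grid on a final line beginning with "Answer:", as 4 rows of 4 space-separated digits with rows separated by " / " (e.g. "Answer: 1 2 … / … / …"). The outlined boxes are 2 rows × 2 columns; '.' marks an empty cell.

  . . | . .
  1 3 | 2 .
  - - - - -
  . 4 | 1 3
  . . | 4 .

Step 1. [r3c1∈{2}] r3c1 has the single candidate 2. So r3c1=2.
Step 2. [r2c4∈{4}] nothing but 4 survives at r2c4. So r2c4=4.
Step 3. [r1c1∈{4}] r1c1 is down to just 4 ⇒ r1c1=4.
Step 4. [r4c2∈{1}] only 1 remains possible at r4c2. So r4c2=1.
Step 5. [r1c2∈{2}] nothing but 2 survives at r1c2, so r1c2=2.
Step 6. [r1c3∈{3}] nothing but 3 survives at r1c3, so r1c3=3.
Step 7. [r1c4∈{1}] only 1 remains possible at r1c4 ⇒ r1c4=1.
Step 8. [r4c1∈{3}] r4c1 is down to just 3 ⇒ r4c1=3.
Step 9. [r4c4∈{2}] r4c4 has the single candidate 2, so r4c4=2.

Answer: 4 2 3 1 / 1 3 2 4 / 2 4 1 3 / 3 1 4 2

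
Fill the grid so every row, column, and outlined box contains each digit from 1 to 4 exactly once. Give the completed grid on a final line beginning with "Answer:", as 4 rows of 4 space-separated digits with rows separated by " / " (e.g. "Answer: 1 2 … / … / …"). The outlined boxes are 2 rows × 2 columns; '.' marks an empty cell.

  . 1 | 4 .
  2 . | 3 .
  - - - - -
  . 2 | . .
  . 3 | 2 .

Step 1. [r3c3∈{1}] r3c3's peers cover all but 1, so r3c3=1.
Step 2. [r3c1∈{4}] nothing but 4 survives at r3c1, so r3c1=4.
Step 3. [r2c4∈{1}] nothing but 1 survives at r2c4. So r2c4=1.
Step 4. [r2c2∈{4}] r2c2 has the single candidate 4. So r2c2=4.
Step 5. [r4c4∈{4}] r4c4's peers cover all but 4. So r4c4=4.
Step 6. [r1c4∈{2}] r1c4 has the single candidate 2, so r1c4=2.
Step 7. [r4c1∈{1}] only 1 remains possible at r4c1 ⇒ r4c1=1.
Step 8. [r3c4∈{3}] r3c4 is down to just 3 ⇒ r3c4=3.
Step 9. [r1c1∈{3}] r1c1 is down to just 3, so r1c1=3.

Answer: 3 1 4 2 / 2 4 3 1 / 4 2 1 3 / 1 3 2 4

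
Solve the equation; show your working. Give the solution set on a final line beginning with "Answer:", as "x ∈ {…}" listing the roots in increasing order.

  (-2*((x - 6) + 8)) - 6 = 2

Step 1. [(-2*((x - 6) + 8)) - 6 = 2] add 6: x sits inside (… - 6) ⇒ sub: -2*((x - 6) + 8) = 8.
Step 2. [-2*((x - 6) + 8) = 8] -2·(inner) — divide through by -2. So div: (x - 6) + 8 = -4.
Step 3. [(x - 6) + 8 = -4] 8 comes off first (subtract 8), so sub: x - 6 = -12.
Step 4. [x - 6 = -12] -6 is outermost — add 6 both sides, so sub: x = -6.

Answer: x ∈ {-6}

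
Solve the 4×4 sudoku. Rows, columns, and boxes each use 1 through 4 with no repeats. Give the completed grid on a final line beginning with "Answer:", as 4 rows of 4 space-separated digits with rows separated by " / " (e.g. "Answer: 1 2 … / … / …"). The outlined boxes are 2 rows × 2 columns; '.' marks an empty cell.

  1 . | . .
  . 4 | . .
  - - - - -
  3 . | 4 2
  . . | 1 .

Step 1. [r2c1∈{2}] nothing but 2 survives at r2c1 ⇒ r2c1=2.
Step 2. [r2c3∈{3}] only 3 remains possible at r2c3, so r2c3=3.
Step 3. [r1c2∈{3}] r1c2 is down to just 3 ⇒ r1c2=3.
Step 4. [r4c1∈{4}] only 4 remains possible at r4c1 ⇒ r4c1=4.
Step 5. [r4c2∈{2}] r4c2 has the single candidate 2. So r4c2=2.
Step 6. [r1c4∈{4}] r1c4 is down to just 4 ⇒ r1c4=4.
Step 7. [r3c2∈{1}] nothing but 1 survives at r3c2, so r3c2=1.
Step 8. [r1c3∈{2}] r1c3 has the single candidate 2. So r1c3=2.
Step 9. [r2c4∈{1}] r2c4 is down to just 1, so r2c4=1.
Step 10. [r4c4∈{3}] only 3 remains possible at r4c4. So r4c4=3.

Answer: 1 3 2 4 / 2 4 3 1 / 3 1 4 2 / 4 2 1 3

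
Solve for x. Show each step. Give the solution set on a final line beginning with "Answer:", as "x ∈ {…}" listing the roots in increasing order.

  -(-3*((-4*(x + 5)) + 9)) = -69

Step 1. [-(-3*((-4*(x + 5)) + 9)) = -69] LHS negated; negate both sides. So neg: -3*((-4*(x + 5)) + 9) = 69.
Step 2. [-3*((-4*(x + 5)) + 9) = 69] divide by the outer -3 ⇒ div: (-4*(x + 5)) + 9 = -23.
Step 3. [(-4*(x + 5)) + 9 = -23] 9 comes off first (subtract 9), so sub: -4*(x + 5) = -32.
Step 4. [-4*(x + 5) = -32] leading coefficient -4: divide by -4, so div: x + 5 = 8.
Step 5. [x + 5 = 8] 5 comes off first (subtract 5) ⇒ sub: x = 3.

Answer: x ∈ {3}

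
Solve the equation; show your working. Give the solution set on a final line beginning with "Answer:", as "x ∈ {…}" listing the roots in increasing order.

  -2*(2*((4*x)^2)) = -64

Step 1. [-2*(2*((4*x)^2)) = -64] -2 out front; divide by -2. So div: 2*((4*x)^2) = 32.
Step 2. [2*((4*x)^2) = 32] leading coefficient 2: divide by 2. So div: (4*x)^2 = 16.
Step 3. [(4*x)^2 = 16] 16 ≥ 0, LHS is (·)² — take ±√ ⇒ sqrt: 4*x = 4 or -4.
Step 4. [4*x = 4 or -4] 4·(inner) — divide through by 4, so div: x = 1 or -1.

Answer: x ∈ {-1, 1}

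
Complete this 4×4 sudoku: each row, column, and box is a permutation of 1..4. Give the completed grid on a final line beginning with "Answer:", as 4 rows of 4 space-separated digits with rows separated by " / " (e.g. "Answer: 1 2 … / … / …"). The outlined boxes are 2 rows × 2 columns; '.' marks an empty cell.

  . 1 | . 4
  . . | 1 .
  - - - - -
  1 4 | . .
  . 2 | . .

Step 1. [r4c1∈{3}] r4c1 has the single candidate 3 ⇒ r4c1=3.
Step 2. [r1c3∈{2,3}] r1c3 is the only open cell in row 1 admitting 3. So r1c3=3.
Step 3. [r2c4∈{2}] nothing but 2 survives at r2c4. So r2c4=2.
Step 4. [r4c3∈{4}] only 4 remains possible at r4c3. So r4c3=4.
Step 5. [r2c1∈{4}] r2c1 has the single candidate 4. So r2c1=4.
Step 6. [r3c4∈{3}] r3c4 has the single candidate 3, so r3c4=3.
Step 7. [r2c2∈{3}] r2c2 is down to just 3. So r2c2=3.
Step 8. [r1c1∈{2}] nothing but 2 survives at r1c1 ⇒ r1c1=2.
Step 9. [r3c3∈{2}] r3c3 has the single candidate 2 ⇒ r3c3=2.
Step 10. [r4c4∈{1}] r4c4 has the single candidate 1. So r4c4=1.

Answer: 2 1 3 4 / 4 3 1 2 / 1 4 2 3 / 3 2 4 1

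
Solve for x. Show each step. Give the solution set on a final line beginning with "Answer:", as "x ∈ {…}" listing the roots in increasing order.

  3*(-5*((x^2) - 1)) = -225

Step 1. [3*(-5*((x^2) - 1)) = -225] LHS = 3·(…); ÷3 both sides ⇒ div: -5*((x^2) - 1) = -75.
Step 2. [-5*((x^2) - 1) = -75] -5·(inner) — divide through by -5 ⇒ div: (x^2) - 1 = 15.
Step 3. [(x^2) - 1 = 15] 1 comes off first (add 1). So sub: x^2 = 16.
Step 4. [x^2 = 16] √ both sides: 16 ≥ 0 gives two branches ⇒ sqrt: x = 4 or -4.

Answer: x ∈ {-4, 4}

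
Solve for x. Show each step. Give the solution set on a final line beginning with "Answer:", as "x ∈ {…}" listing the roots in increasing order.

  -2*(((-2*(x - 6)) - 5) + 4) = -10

Step 1. [-2*(((-2*(x - 6)) - 5) + 4) = -10] leading coefficient -2: divide by -2, so div: ((-2*(x - 6)) - 5) + 4 = 5.
Step 2. [((-2*(x - 6)) - 5) + 4 = 5] the outer +4 inverts by subtracting 4 ⇒ sub: (-2*(x - 6)) - 5 = 1.
Step 3. [(-2*(x - 6)) - 5 = 1] add 5: x sits inside (… - 5). So sub: -2*(x - 6) = 6.
Step 4. [-2*(x - 6) = 6] -2 out front; divide by -2 ⇒ div: x - 6 = -3.
Step 5. [x - 6 = -3] peel the -6: add 6 from each side ⇒ sub: x = 3.

Answer: x ∈ {3}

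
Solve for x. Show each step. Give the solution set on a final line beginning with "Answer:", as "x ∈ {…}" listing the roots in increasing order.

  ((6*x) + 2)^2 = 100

Step 1. [((6*x) + 2)^2 = 100] LHS squared, RHS 100 ≥ 0: apply √ (±), so sqrt: (6*x) + 2 = 10 or -10.
Step 2. [(6*x) + 2 = 10 or -10] subtract 2: x sits inside (… + 2). So sub: 6*x = 8 or -12.
Step 3. [6*x = 8 or -12] 6·(inner) — divide through by 6 ⇒ div: x = 4/3 or -2.

Answer: x ∈ {-2, 4/3}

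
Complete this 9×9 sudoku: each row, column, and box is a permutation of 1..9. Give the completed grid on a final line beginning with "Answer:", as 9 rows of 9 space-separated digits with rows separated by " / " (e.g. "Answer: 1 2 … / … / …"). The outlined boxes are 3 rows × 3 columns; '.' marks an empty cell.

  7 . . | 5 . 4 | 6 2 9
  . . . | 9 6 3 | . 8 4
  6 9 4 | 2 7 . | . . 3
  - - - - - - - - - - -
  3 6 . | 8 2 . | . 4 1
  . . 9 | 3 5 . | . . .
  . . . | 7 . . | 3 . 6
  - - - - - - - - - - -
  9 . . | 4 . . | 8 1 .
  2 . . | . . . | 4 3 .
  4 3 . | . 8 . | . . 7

Step 1. [r8c9∈{5}] r8c9 has the single candidate 5, so r8c9=5.
Step 2. [r5c2∈{1,2,4,7,8}] in row 5, 4 fits only at r5c2. So r5c2=4.
Step 3. [r1c5∈{1}] nothing but 1 survives at r1c5. So r1c5=1.
Step 4. [r4c6∈{9}] r4c6's peers cover all but 9, so r4c6=9.
Step 5. [r6c6∈{1}] r6c6's peers cover all but 1. So r6c6=1.
Step 6. [r9c8∈{6,9}] r9c8 is the only open cell in col 8 admitting 6 ⇒ r9c8=6.
Step 7. [r2c7∈{1,5,7}] across row 2, 7 lands solely at r2c7 ⇒ r2c7=7.
Step 8. [r8c4∈{1,6}] 6 has one home in col 4: r8c4 ⇒ r8c4=6.
Step 9. [r7c9∈{2}] r7c9 has the single candidate 2 ⇒ r7c9=2.
Step 10. [r8c6∈{7}] nothing but 7 survives at r8c6, so r8c6=7.
Step 11. [r1c2∈{8}] r1c2's peers cover all but 8. So r1c2=8.
Step 12. [r8c2∈{1}] only 1 remains possible at r8c2 ⇒ r8c2=1.
Step 13. [r9c3∈{5}] nothing but 5 survives at r9c3, so r9c3=5.
Step 14. [r5c1∈{1,8}] across row 5, 1 lands solely at r5c1, so r5c1=1.
Step 15. [r3c8∈{5}] r3c8's peers cover all but 5, so r3c8=5.
Step 16. [r6c1∈{5,8}] in col 1, 8 fits only at r6c1, so r6c1=8.
Step 17. [r6c3∈{2}] nothing but 2 survives at r6c3 ⇒ r6c3=2.
Step 18. [r2c1∈{5}] only 5 remains possible at r2c1. So r2c1=5.
Step 19. [r4c3∈{7}] nothing but 7 survives at r4c3, so r4c3=7.
Step 20. [r8c3∈{8}] nothing but 8 survives at r8c3 ⇒ r8c3=8.
Step 21. [r3c7∈{1}] r3c7's peers cover all but 1. So r3c7=1.
Step 22. [r2c3∈{1}] nothing but 1 survives at r2c3. So r2c3=1.
Step 23. [r7c5∈{3}] nothing but 3 survives at r7c5 ⇒ r7c5=3.
Step 24. [r9c4∈{1}] r9c4 is down to just 1 ⇒ r9c4=1.
Step 25. [r6c2∈{5}] r6c2's peers cover all but 5, so r6c2=5.
Step 26. [r9c6∈{2}] r9c6's peers cover all but 2 ⇒ r9c6=2.
Step 27. [r5c9∈{8}] nothing but 8 survives at r5c9 ⇒ r5c9=8.
Step 28. [r2c2∈{2}] nothing but 2 survives at r2c2. So r2c2=2.
Step 29. [r7c2∈{7}] r7c2 has the single candidate 7. So r7c2=7.
Step 30. [r5c8∈{7}] r5c8 is down to just 7 ⇒ r5c8=7.
Step 31. [r8c5∈{9}] nothing but 9 survives at r8c5. So r8c5=9.
Step 32. [r7c3∈{6}] nothing but 6 survives at r7c3. So r7c3=6.
Step 33. [r7c6∈{5}] only 5 remains possible at r7c6 ⇒ r7c6=5.
Step 34. [r1c3∈{3}] only 3 remains possible at r1c3 ⇒ r1c3=3.
Step 35. [r6c5∈{4}] r6c5 has the single candidate 4 ⇒ r6c5=4.
Step 36. [r4c7∈{5}] only 5 remains possible at r4c7, so r4c7=5.
Step 37. [r5c7∈{2}] r5c7 is down to just 2. So r5c7=2.
Step 38. [r6c8∈{9}] r6c8's peers cover all but 9. So r6c8=9.
Step 39. [r5c6∈{6}] r5c6's peers cover all but 6, so r5c6=6.
Step 40. [r9c7∈{9}] r9c7 has the single candidate 9. So r9c7=9.
Step 41. [r3c6∈{8}] nothing but 8 survives at r3c6 ⇒ r3c6=8.

Answer: 7 8 3 5 1 4 6 2 9 / 5 2 1 9 6 3 7 8 4 / 6 9 4 2 7 8 1 5 3 / 3 6 7 8 2 9 5 4 1 / 1 4 9 3 5 6 2 7 8 / 8 5 2 7 4 1 3 9 6 / 9 7 6 4 3 5 8 1 2 / 2 1 8 6 9 7 4 3 5 / 4 3 5 1 8 2 9 6 7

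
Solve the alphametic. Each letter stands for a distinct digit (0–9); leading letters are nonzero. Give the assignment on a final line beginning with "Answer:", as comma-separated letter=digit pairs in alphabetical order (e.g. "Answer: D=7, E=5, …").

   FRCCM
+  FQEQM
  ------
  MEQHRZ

Step 1. [col 1: M + M ≡ Z (mod 10)] several values work for M in column 1 (M + M ≡ Z (mod 10), carry-in 0); try M=1 ⇒ M=1.
Step 2. [col 1: M + M ≡ Z (mod 10)] in column 1 we have M+M≡Z with carry-in 0; given M=1 and digits 1 already taken and all letters distinct, that pins Z to 2. So Z=2.
Step 3. [col 2: C + Q ≡ R (mod 10)] no forcing yet in column 2 (carry-in 0); C=3 is free and consistent — try it ⇒ C=3.
Step 4. [col 2: C + Q ≡ R (mod 10)] no forcing yet in column 2 (carry-in 0); Q=6 is free and consistent — try it. So Q=6.
Step 5. [col 2: C + Q ≡ R (mod 10)] from column 2 (C=3, Q=6, carry-in 0, digits 1,2,3,6 already taken and all letters distinct): R must equal 9. So R=9.
Step 6. [col 3: C + E ≡ H (mod 10)] no forcing yet in column 3 (carry-in 0); E=7 is free and consistent — try it. So E=7.
Step 7. [col 3: C + E ≡ H (mod 10)] column 3: given C=3, E=7, carry-in 0, and digits 1,2,3,6,7,9 already taken and all letters distinct, C+E≡H (mod 10) forces H=0, so H=0.
Step 8. [col 5: F + F ≡ E (mod 10)] from column 5 (E=7, carry-in 1, digits 0,1,2,3,6,7,9 already taken and all letters distinct): F must equal 8, so F=8.

Answer: C=3, E=7, F=8, H=0, M=1, Q=6, R=9, Z=2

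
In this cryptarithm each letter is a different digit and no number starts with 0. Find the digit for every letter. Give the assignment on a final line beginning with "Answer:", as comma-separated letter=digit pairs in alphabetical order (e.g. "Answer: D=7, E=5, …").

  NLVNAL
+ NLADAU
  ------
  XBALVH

Step 1. [col 1: L + U ≡ H (mod 10)] no forcing yet in column 1 (carry-in 0); H=9 is free and consistent — try it, so H=9.
Step 2. [col 1: L + U ≡ H (mod 10)] several values work for U in column 1 (L + U ≡ H (mod 10), carry-in 0); try U=1 ⇒ U=1.
Step 3. [col 1: L + U ≡ H (mod 10)] from column 1 (U=1, H=9, carry-in 0, digits 1,9 already taken and all letters distinct): L must equal 8, so L=8.
Step 4. [col 2: A + A ≡ V (mod 10)] several values work for V in column 2 (A + A ≡ V (mod 10), carry-in 0); try V=0, so V=0.
Step 5. [col 2: A + A ≡ V (mod 10)] in column 2 we have A+A≡V with carry-in 0; given V=0 and digits 0,1,8,9 already taken and all letters distinct, that pins A to 5. So A=5.
Step 6. [col 3: N + D ≡ L (mod 10)] several values work for D in column 3 (N + D ≡ L (mod 10), carry-in 1); try D=4, so D=4.
Step 7. [col 3: N + D ≡ L (mod 10)] column 3 reads N+D+carry(1)=L with D=4, L=8; with digits 0,1,4,5,8,9 already taken and all letters distinct, the only value for N is 3. So N=3.
Step 8. [col 5: L + L ≡ B (mod 10)] column 5: given L=8, carry-in 0, and digits 0,1,3,4,5,8,9 already taken and all letters distinct, L+L≡B (mod 10) forces B=6. So B=6.
Step 9. [col 6: N + N ≡ X (mod 10)] in column 6 we have N+N≡X with carry-in 1; given N=3 and digits 0,1,3,4,5,6,8,9 already taken and all letters distinct, that pins X to 7, so X=7.

Answer: A=5, B=6, D=4, H=9, L=8, N=3, U=1, V=0, X=7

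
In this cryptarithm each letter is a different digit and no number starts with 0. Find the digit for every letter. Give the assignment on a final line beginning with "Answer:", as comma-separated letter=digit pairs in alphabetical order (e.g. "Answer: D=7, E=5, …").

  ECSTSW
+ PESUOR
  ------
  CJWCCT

Step 1. [col 1: W + R ≡ T (mod 10)] column 1 (W + R ≡ T (mod 10), carry-in 0) doesn't pin W yet; pick W=3 and continue. So W=3.
Step 2. [col 1: W + R ≡ T (mod 10)] T=8 is one option consistent with column 1 (W + R ≡ T (mod 10), carry-in 0) — take it ⇒ T=8.
Step 3. [col 1: W + R ≡ T (mod 10)] column 1: given W=3, T=8, carry-in 0, and digits 3,8 already taken and all letters distinct, W+R≡T (mod 10) forces R=5, so R=5.
Step 4. [col 2: S + O ≡ C (mod 10)] no forcing yet in column 2 (carry-in 0); O=1 is free and consistent — try it ⇒ O=1.
Step 5. [col 2: S + O ≡ C (mod 10)] column 2 (S + O ≡ C (mod 10), carry-in 0) doesn't pin S yet; pick S=6 and continue ⇒ S=6.
Step 6. [col 2: S + O ≡ C (mod 10)] in column 2 we have S+O≡C with carry-in 0; given S=6, O=1 and digits 1,3,5,6,8 already taken and all letters distinct, that pins C to 7 ⇒ C=7.
Step 7. [col 3: T + U ≡ C (mod 10)] from column 3 (T=8, C=7, carry-in 0, digits 1,3,5,6,7,8 already taken and all letters distinct): U must equal 9. So U=9.
Step 8. [col 5: C + E ≡ J (mod 10)] column 5 (C + E ≡ J (mod 10), carry-in 1) doesn't pin E yet; pick E=2 and continue ⇒ E=2.
Step 9. [col 5: C + E ≡ J (mod 10)] from column 5 (C=7, E=2, carry-in 1, digits 1,2,3,5,6,7,8,9 already taken and all letters distinct): J must equal 0 ⇒ J=0.
Step 10. [col 6: E + P ≡ C (mod 10)] column 6: given E=2, C=7, carry-in 1, and digits 0,1,2,3,5,6,7,8,9 already taken and all letters distinct, E+P≡C (mod 10) forces P=4, so P=4.

Answer: C=7, E=2, J=0, O=1, P=4, R=5, S=6, T=8, U=9, W=3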